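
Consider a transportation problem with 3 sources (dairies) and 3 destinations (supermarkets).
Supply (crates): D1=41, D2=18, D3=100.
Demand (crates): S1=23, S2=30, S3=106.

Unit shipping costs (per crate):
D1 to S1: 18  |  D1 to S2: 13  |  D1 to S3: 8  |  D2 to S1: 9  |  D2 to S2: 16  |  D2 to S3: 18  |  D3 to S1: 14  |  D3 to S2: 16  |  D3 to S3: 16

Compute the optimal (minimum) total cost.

2080

A cheapest plan:
  D1→S3: 41 × 8 = 328
  D2→S1: 18 × 9 = 162
  D3→S1: 5 × 14 = 70
  D3→S2: 30 × 16 = 480
  D3→S3: 65 × 16 = 1040
Total = 328 + 162 + 70 + 480 + 1040 = 2080.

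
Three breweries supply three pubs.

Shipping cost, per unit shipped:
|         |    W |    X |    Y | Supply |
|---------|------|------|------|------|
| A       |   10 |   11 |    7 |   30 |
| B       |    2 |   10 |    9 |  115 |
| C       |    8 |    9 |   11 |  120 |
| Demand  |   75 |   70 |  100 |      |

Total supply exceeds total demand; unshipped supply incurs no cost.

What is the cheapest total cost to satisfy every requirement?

1680

A cheapest plan:
  A to Y: 30 kegs
  B to W: 75 kegs
  B to Y: 40 kegs
  C to X: 70 kegs
  C to Y: 30 kegs
Total cost = 1680.
(Supply check: A ships 30; B ships 115; C ships 100.)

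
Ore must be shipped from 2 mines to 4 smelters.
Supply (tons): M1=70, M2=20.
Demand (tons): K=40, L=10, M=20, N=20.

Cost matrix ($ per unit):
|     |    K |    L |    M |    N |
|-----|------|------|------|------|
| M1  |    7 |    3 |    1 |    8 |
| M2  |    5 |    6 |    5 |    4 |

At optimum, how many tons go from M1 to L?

10

Optimal shipments:
  M1 to K: 40 × $7 = $280
  M1 to L: 10 × $3 = $30
  M1 to M: 20 × $1 = $20
  M2 to N: 20 × $4 = $80
Total cost = $410.
So M1→L carries 10 tons.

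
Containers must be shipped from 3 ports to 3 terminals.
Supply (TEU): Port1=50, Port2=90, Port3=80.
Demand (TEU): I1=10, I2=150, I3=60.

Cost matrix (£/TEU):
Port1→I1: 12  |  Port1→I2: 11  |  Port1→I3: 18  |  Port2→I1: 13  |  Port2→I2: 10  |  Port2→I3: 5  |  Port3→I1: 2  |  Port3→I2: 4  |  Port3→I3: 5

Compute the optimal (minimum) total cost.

An optimal shipping plan:
  Port1→I2: 50 TEU
  Port2→I2: 30 TEU
  Port2→I3: 60 TEU
  Port3→I1: 10 TEU
  Port3→I2: 70 TEU
Total cost = £1450.

1450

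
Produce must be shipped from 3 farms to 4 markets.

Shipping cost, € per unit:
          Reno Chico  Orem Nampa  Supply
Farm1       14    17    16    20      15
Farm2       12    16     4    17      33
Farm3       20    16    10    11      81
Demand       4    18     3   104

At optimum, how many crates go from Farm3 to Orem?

The minimum-cost plan:
  Farm1->Chico: 15 crates
  Farm2->Reno: 4 crates
  Farm2->Chico: 3 crates
  Farm2->Orem: 3 crates
  Farm2->Nampa: 23 crates
  Farm3->Nampa: 81 crates
Total cost = €1645.
The route Farm3→Orem is not used.

0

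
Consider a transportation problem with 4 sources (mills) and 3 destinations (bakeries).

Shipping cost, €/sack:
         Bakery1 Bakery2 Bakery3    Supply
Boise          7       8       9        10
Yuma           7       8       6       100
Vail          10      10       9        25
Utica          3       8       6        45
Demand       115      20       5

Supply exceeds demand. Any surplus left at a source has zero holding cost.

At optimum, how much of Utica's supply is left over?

Minimum-cost shipments:
  Boise→Bakery2: 10 × €8 = €80
  Yuma→Bakery1: 70 × €7 = €490
  Yuma→Bakery2: 10 × €8 = €80
  Yuma→Bakery3: 5 × €6 = €30
  Utica→Bakery1: 45 × €3 = €135
Total cost = €815.
Utica ships 45 of its 45, leaving 0.

0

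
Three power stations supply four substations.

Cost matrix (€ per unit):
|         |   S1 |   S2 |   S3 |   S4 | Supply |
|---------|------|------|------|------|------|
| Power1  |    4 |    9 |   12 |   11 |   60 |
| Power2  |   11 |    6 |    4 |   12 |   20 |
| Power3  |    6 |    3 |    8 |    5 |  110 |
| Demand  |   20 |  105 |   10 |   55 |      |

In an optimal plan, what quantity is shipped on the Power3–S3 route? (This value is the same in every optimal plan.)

Solving gives:
  Power1 to S1: 20 × €4 = €80
  Power1 to S2: 40 × €9 = €360
  Power2 to S2: 10 × €6 = €60
  Power2 to S3: 10 × €4 = €40
  Power3 to S2: 55 × €3 = €165
  Power3 to S4: 55 × €5 = €275
Total cost = €980.
The route Power3→S3 is not used.

0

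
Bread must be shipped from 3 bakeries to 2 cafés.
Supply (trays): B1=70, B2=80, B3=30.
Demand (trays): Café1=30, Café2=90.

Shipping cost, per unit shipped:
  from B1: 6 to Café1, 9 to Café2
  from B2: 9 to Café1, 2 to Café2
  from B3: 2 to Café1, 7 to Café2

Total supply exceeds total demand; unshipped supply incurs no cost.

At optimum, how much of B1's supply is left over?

Minimum-cost shipments:
  B1→Café2: 10 × 9 = 90
  B2→Café2: 80 × 2 = 160
  B3→Café1: 30 × 2 = 60
Total cost = 310.
B1 ships 10 of its 70, leaving 60.

60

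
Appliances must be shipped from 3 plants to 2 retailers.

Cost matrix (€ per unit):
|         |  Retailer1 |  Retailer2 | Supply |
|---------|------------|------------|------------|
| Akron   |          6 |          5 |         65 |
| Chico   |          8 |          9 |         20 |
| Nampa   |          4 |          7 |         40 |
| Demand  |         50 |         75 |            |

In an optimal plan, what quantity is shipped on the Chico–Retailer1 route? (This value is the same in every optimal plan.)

The minimum-cost plan:
  Akron–Retailer2: 65 × €5 = €325
  Chico–Retailer1: 10 × €8 = €80
  Chico–Retailer2: 10 × €9 = €90
  Nampa–Retailer1: 40 × €4 = €160
Total cost = €655.
So Chico→Retailer1 carries 10 units.

10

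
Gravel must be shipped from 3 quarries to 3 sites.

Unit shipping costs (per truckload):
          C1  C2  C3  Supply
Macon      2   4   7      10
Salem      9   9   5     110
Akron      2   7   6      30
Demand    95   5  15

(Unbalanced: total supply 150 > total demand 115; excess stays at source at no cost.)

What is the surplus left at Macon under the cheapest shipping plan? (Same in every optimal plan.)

An optimal plan:
  Macon–C1: 10 × 2 = 20
  Salem–C1: 55 × 9 = 495
  Salem–C2: 5 × 9 = 45
  Salem–C3: 15 × 5 = 75
  Akron–C1: 30 × 2 = 60
Total cost = 695.
Macon ships 10 of its 10, leaving 0.

0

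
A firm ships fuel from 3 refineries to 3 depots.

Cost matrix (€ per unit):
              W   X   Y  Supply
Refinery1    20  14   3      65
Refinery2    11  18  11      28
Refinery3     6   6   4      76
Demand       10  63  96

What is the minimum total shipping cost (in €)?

One minimum-cost allocation:
  Refinery1->Y: 65 × €3 = €195
  Refinery2->W: 10 × €11 = €110
  Refinery2->Y: 18 × €11 = €198
  Refinery3->X: 63 × €6 = €378
  Refinery3->Y: 13 × €4 = €52
Total = 195 + 110 + 198 + 378 + 52 = €933.
(Supply check: Refinery1 ships 65; Refinery2 ships 28; Refinery3 ships 76.)

933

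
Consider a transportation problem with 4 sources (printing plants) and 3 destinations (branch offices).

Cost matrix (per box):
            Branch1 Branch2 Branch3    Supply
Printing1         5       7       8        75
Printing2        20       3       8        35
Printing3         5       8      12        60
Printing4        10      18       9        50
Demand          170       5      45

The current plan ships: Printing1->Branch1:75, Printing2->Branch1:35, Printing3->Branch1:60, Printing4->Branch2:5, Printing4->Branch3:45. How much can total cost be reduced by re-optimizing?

455

Current plan cost = 75·5 + 35·20 + 60·5 + 5·18 + 45·9 = 1870.
Optimal plan:
  Printing1 to Branch1: 75 × 5 = 375
  Printing2 to Branch2: 5 × 3 = 15
  Printing2 to Branch3: 30 × 8 = 240
  Printing3 to Branch1: 60 × 5 = 300
  Printing4 to Branch1: 35 × 10 = 350
  Printing4 to Branch3: 15 × 9 = 135
Optimal cost = 1415.
Saving = 1870 − 1415 = 455.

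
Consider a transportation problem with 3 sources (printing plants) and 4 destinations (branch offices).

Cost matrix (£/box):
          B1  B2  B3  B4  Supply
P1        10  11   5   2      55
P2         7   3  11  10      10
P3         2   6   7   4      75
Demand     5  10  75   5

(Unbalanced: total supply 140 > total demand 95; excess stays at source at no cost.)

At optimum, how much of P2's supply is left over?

An optimal plan:
  P1 to B3: 55 × £5 = £275
  P2 to B2: 10 × £3 = £30
  P3 to B1: 5 × £2 = £10
  P3 to B3: 20 × £7 = £140
  P3 to B4: 5 × £4 = £20
Total cost = £475.
P2 ships 10 of its 10, leaving 0.

0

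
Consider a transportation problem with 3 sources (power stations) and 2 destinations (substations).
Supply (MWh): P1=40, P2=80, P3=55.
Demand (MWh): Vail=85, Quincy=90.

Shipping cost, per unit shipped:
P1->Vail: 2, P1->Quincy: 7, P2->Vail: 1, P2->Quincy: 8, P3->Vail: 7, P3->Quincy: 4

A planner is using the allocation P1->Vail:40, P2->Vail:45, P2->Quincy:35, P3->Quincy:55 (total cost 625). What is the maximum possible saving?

70

Current plan cost = 40·2 + 45·1 + 35·8 + 55·4 = 625.
Optimal plan:
  P1->Vail: 5 × 2 = 10
  P1->Quincy: 35 × 7 = 245
  P2->Vail: 80 × 1 = 80
  P3->Quincy: 55 × 4 = 220
Optimal cost = 555.
Saving = 625 − 555 = 70.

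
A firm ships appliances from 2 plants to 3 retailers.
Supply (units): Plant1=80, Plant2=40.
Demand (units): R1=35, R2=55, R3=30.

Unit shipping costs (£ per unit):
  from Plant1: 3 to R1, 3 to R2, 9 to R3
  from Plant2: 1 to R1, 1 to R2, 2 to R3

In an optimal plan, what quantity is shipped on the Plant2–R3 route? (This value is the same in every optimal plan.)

Optimal shipments:
  Plant1→R1: 35 × £3 = £105
  Plant1→R2: 45 × £3 = £135
  Plant2→R2: 10 × £1 = £10
  Plant2→R3: 30 × £2 = £60
Total cost = £310.
So Plant2→R3 carries 30 units.

30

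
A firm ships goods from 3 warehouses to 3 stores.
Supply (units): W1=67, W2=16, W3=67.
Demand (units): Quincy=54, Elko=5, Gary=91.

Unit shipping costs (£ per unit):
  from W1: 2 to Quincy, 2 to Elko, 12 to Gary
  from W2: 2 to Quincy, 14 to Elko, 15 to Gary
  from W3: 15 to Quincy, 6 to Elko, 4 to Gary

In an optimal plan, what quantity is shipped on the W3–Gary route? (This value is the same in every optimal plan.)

67

Optimal shipments:
  W1 to Quincy: 38 × £2 = £76
  W1 to Elko: 5 × £2 = £10
  W1 to Gary: 24 × £12 = £288
  W2 to Quincy: 16 × £2 = £32
  W3 to Gary: 67 × £4 = £268
Total cost = £674.
So W3→Gary carries 67 units.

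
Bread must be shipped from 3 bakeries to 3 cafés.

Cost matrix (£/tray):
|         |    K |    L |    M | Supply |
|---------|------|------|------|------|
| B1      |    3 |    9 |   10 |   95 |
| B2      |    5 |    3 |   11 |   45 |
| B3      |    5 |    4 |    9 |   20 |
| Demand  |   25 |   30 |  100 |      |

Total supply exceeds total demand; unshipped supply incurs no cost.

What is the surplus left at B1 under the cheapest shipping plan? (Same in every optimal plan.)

0

Minimum-cost shipments:
  B1->K: 25 × £3 = £75
  B1->M: 70 × £10 = £700
  B2->L: 30 × £3 = £90
  B2->M: 10 × £11 = £110
  B3->M: 20 × £9 = £180
Total cost = £1155.
B1 ships 95 of its 95, leaving 0.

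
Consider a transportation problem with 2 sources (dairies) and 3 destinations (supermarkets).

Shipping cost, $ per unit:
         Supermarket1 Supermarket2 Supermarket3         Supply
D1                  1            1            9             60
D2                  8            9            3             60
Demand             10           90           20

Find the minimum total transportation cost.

One minimum-cost allocation:
  D1->Supermarket2: 60 × $1 = $60
  D2->Supermarket1: 10 × $8 = $80
  D2->Supermarket2: 30 × $9 = $270
  D2->Supermarket3: 20 × $3 = $60
Total = 60 + 80 + 270 + 60 = $470.

470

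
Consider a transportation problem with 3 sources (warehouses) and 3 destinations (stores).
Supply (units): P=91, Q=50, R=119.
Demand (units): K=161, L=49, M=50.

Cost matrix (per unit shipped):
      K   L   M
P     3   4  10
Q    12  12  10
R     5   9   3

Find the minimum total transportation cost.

A cheapest plan:
  P->K: 91 × 3 = 273
  Q->K: 1 × 12 = 12
  Q->L: 49 × 12 = 588
  R->K: 69 × 5 = 345
  R->M: 50 × 3 = 150
Total = 273 + 12 + 588 + 345 + 150 = 1368.

1368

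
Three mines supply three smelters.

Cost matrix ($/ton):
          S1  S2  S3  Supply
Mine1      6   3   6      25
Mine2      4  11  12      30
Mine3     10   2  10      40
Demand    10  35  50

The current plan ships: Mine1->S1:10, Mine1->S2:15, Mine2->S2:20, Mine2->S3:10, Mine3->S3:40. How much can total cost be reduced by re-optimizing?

Current plan cost = 10·6 + 15·3 + 20·11 + 10·12 + 40·10 = $845.
Optimal plan:
  Mine1–S3: 25 × $6 = $150
  Mine2–S1: 10 × $4 = $40
  Mine2–S3: 20 × $12 = $240
  Mine3–S2: 35 × $2 = $70
  Mine3–S3: 5 × $10 = $50
Optimal cost = $550.
Saving = 845 − 550 = $295.

295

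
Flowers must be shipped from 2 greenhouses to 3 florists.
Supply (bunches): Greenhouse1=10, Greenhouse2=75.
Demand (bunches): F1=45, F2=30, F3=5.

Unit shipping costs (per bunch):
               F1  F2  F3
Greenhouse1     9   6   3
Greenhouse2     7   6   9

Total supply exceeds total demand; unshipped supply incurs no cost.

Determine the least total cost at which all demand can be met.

510

A cheapest plan:
  Greenhouse1->F3: 5 bunches
  Greenhouse2->F1: 45 bunches
  Greenhouse2->F2: 30 bunches
Total cost = 510.
(Supply check: Greenhouse1 ships 5; Greenhouse2 ships 75.)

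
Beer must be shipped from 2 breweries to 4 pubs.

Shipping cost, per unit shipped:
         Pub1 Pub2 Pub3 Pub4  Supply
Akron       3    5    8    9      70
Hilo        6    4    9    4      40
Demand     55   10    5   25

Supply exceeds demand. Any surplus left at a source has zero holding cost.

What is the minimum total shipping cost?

A cheapest plan:
  Akron–Pub1: 55 × 3 = 165
  Akron–Pub3: 5 × 8 = 40
  Hilo–Pub2: 10 × 4 = 40
  Hilo–Pub4: 25 × 4 = 100
Total = 165 + 40 + 40 + 100 = 345.

345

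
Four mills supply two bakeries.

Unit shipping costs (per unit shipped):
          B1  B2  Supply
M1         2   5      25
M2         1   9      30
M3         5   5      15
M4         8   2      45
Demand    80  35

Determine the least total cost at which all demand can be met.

305

An optimal shipping plan:
  M1 to B1: 25 × 2 = 50
  M2 to B1: 30 × 1 = 30
  M3 to B1: 15 × 5 = 75
  M4 to B1: 10 × 8 = 80
  M4 to B2: 35 × 2 = 70
Total = 50 + 30 + 75 + 80 + 70 = 305.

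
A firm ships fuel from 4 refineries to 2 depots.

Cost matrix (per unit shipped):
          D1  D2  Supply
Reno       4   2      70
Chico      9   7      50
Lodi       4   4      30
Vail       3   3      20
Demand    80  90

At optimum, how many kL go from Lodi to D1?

30

Optimal shipments:
  Reno→D1: 30 × 4 = 120
  Reno→D2: 40 × 2 = 80
  Chico→D2: 50 × 7 = 350
  Lodi→D1: 30 × 4 = 120
  Vail→D1: 20 × 3 = 60
Total cost = 730.
So Lodi→D1 carries 30 kL.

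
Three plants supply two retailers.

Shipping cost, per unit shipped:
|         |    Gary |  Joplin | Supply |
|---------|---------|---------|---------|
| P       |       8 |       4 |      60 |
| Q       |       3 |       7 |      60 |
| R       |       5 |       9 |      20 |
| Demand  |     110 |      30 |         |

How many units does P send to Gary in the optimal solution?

The minimum-cost plan:
  P->Gary: 30 × 8 = 240
  P->Joplin: 30 × 4 = 120
  Q->Gary: 60 × 3 = 180
  R->Gary: 20 × 5 = 100
Total cost = 640.
So P→Gary carries 30 units.

30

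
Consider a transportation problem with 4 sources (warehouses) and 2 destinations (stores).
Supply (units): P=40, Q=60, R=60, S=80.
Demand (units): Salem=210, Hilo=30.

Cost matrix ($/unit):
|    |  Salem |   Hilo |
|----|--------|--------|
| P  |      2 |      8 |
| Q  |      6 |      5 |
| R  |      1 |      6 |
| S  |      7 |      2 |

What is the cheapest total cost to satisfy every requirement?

910

An optimal shipping plan:
  P to Salem: 40 × $2 = $80
  Q to Salem: 60 × $6 = $360
  R to Salem: 60 × $1 = $60
  S to Salem: 50 × $7 = $350
  S to Hilo: 30 × $2 = $60
Total = 80 + 360 + 60 + 350 + 60 = $910.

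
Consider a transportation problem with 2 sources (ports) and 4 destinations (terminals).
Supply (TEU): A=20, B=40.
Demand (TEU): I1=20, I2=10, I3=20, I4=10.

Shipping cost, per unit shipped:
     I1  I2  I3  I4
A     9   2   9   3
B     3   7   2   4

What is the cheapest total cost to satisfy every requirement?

150

A cheapest plan:
  A to I2: 10 × 2 = 20
  A to I4: 10 × 3 = 30
  B to I1: 20 × 3 = 60
  B to I3: 20 × 2 = 40
Total = 20 + 30 + 60 + 40 = 150.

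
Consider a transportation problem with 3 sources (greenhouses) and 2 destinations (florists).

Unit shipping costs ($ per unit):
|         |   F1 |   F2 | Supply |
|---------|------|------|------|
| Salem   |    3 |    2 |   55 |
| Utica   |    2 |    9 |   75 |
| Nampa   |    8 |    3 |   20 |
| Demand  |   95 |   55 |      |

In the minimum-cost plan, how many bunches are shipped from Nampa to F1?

0

Solving gives:
  Salem to F1: 20 × $3 = $60
  Salem to F2: 35 × $2 = $70
  Utica to F1: 75 × $2 = $150
  Nampa to F2: 20 × $3 = $60
Total cost = $340.
The route Nampa→F1 is not used.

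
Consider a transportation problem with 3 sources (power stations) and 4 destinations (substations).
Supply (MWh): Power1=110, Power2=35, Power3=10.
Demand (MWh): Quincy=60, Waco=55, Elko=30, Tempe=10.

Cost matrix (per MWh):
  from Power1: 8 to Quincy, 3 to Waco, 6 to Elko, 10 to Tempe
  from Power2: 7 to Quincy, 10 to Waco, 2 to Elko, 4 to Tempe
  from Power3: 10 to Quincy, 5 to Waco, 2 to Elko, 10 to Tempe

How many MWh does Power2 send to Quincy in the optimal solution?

5

The minimum-cost plan:
  Power1->Quincy: 55 MWh
  Power1->Waco: 55 MWh
  Power2->Quincy: 5 MWh
  Power2->Elko: 20 MWh
  Power2->Tempe: 10 MWh
  Power3->Elko: 10 MWh
Total cost = 740.
So Power2→Quincy carries 5 MWh.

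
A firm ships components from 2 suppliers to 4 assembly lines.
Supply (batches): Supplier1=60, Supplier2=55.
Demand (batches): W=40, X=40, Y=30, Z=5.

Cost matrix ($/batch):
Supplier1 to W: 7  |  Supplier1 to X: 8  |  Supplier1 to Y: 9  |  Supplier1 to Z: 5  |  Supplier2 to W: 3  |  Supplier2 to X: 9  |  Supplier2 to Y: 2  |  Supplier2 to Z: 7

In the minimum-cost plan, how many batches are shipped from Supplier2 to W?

Optimal shipments:
  Supplier1–W: 15 batches
  Supplier1–X: 40 batches
  Supplier1–Z: 5 batches
  Supplier2–W: 25 batches
  Supplier2–Y: 30 batches
Total cost = $585.
So Supplier2→W carries 25 batches.

25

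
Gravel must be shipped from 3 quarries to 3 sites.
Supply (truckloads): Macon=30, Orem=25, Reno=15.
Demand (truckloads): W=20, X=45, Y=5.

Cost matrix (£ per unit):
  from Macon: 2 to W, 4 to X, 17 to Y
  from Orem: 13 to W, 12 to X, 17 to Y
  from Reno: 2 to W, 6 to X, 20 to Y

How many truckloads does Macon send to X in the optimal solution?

25

The minimum-cost plan:
  Macon–W: 5 truckloads
  Macon–X: 25 truckloads
  Orem–X: 20 truckloads
  Orem–Y: 5 truckloads
  Reno–W: 15 truckloads
Total cost = £465.
So Macon→X carries 25 truckloads.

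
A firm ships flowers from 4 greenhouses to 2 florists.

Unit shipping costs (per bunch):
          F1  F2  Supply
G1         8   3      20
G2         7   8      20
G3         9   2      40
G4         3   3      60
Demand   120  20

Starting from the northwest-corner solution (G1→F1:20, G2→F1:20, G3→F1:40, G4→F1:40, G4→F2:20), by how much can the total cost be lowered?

140

Current plan cost = 20·8 + 20·7 + 40·9 + 40·3 + 20·3 = 840.
Optimal plan:
  G1 to F1: 20 × 8 = 160
  G2 to F1: 20 × 7 = 140
  G3 to F1: 20 × 9 = 180
  G3 to F2: 20 × 2 = 40
  G4 to F1: 60 × 3 = 180
Optimal cost = 700.
Saving = 840 − 700 = 140.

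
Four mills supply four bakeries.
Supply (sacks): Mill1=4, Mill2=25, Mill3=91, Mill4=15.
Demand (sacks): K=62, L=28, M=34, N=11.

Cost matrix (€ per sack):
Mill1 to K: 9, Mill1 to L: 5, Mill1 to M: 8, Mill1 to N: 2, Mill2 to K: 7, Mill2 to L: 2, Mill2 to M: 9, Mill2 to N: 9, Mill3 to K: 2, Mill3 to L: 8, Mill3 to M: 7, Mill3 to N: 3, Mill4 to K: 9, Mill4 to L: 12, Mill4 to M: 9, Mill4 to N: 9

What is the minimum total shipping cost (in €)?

489

An optimal shipping plan:
  Mill1->L: 3 × €5 = €15
  Mill1->N: 1 × €2 = €2
  Mill2->L: 25 × €2 = €50
  Mill3->K: 62 × €2 = €124
  Mill3->M: 19 × €7 = €133
  Mill3->N: 10 × €3 = €30
  Mill4->M: 15 × €9 = €135
Total = 15 + 2 + 50 + 124 + 133 + 30 + 135 = €489.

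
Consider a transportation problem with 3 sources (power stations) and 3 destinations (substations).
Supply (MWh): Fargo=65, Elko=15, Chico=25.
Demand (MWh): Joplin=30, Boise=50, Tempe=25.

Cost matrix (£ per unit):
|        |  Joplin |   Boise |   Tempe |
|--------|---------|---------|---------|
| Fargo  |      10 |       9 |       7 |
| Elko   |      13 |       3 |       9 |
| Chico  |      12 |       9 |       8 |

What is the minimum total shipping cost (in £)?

A cheapest plan:
  Fargo→Joplin: 30 × £10 = £300
  Fargo→Boise: 10 × £9 = £90
  Fargo→Tempe: 25 × £7 = £175
  Elko→Boise: 15 × £3 = £45
  Chico→Boise: 25 × £9 = £225
Total = 300 + 90 + 175 + 45 + 225 = £835.

835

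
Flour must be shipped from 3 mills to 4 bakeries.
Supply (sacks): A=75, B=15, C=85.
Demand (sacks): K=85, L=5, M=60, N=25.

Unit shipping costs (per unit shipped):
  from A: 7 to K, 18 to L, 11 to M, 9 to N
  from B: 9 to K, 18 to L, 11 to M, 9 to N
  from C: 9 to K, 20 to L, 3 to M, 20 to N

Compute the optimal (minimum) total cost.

Optimal allocation:
  A–K: 60 × 7 = 420
  A–L: 5 × 18 = 90
  A–N: 10 × 9 = 90
  B–N: 15 × 9 = 135
  C–K: 25 × 9 = 225
  C–M: 60 × 3 = 180
Total = 420 + 90 + 90 + 135 + 225 + 180 = 1140.

1140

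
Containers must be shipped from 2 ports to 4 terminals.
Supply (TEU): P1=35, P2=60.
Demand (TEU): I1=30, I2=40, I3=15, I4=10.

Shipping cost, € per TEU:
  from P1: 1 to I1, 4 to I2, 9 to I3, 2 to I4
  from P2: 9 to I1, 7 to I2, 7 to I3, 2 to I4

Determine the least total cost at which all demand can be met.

420

One minimum-cost allocation:
  P1 to I1: 30 × €1 = €30
  P1 to I2: 5 × €4 = €20
  P2 to I2: 35 × €7 = €245
  P2 to I3: 15 × €7 = €105
  P2 to I4: 10 × €2 = €20
Total = 30 + 20 + 245 + 105 + 20 = €420.
(Supply check: P1 ships 35; P2 ships 60.)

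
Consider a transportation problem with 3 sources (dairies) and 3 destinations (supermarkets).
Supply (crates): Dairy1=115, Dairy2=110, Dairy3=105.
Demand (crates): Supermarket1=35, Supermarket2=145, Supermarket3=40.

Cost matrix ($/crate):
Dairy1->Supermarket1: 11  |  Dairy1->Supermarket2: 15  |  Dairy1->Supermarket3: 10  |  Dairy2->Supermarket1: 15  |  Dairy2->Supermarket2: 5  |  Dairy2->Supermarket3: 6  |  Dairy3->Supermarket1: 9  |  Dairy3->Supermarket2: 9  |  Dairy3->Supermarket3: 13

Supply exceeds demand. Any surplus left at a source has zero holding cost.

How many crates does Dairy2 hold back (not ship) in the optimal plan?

0

An optimal plan:
  Dairy1–Supermarket3: 40 × $10 = $400
  Dairy2–Supermarket2: 110 × $5 = $550
  Dairy3–Supermarket1: 35 × $9 = $315
  Dairy3–Supermarket2: 35 × $9 = $315
Total cost = $1580.
Dairy2 ships 110 of its 110, leaving 0.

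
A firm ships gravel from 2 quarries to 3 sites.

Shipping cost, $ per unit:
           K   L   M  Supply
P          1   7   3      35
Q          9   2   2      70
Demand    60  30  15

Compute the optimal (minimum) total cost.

Optimal allocation:
  P→K: 35 × $1 = $35
  Q→K: 25 × $9 = $225
  Q→L: 30 × $2 = $60
  Q→M: 15 × $2 = $30
Total = 35 + 225 + 60 + 30 = $350.

350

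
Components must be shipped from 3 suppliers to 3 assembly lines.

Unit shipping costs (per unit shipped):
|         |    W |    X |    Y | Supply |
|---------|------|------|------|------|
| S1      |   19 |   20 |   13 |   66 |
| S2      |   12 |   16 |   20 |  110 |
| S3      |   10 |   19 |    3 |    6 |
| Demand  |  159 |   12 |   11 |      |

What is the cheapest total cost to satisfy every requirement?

One minimum-cost allocation:
  S1 to W: 49 × 19 = 931
  S1 to X: 12 × 20 = 240
  S1 to Y: 5 × 13 = 65
  S2 to W: 110 × 12 = 1320
  S3 to Y: 6 × 3 = 18
Total = 931 + 240 + 65 + 1320 + 18 = 2574.

2574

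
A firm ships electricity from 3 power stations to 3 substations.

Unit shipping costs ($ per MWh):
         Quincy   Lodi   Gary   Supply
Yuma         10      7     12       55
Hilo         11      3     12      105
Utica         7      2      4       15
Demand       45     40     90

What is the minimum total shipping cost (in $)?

One minimum-cost allocation:
  Yuma to Quincy: 45 × $10 = $450
  Yuma to Gary: 10 × $12 = $120
  Hilo to Lodi: 40 × $3 = $120
  Hilo to Gary: 65 × $12 = $780
  Utica to Gary: 15 × $4 = $60
Total = 450 + 120 + 120 + 780 + 60 = $1530.
(Supply check: Yuma ships 55; Hilo ships 105; Utica ships 15.)

1530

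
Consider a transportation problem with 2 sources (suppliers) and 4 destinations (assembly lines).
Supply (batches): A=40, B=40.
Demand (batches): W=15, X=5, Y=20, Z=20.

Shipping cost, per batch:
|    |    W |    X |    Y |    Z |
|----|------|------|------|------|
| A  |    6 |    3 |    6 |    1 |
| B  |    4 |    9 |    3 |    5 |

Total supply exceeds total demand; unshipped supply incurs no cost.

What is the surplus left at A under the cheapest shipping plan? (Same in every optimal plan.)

15

Minimum-cost shipments:
  A→X: 5 × 3 = 15
  A→Z: 20 × 1 = 20
  B→W: 15 × 4 = 60
  B→Y: 20 × 3 = 60
Total cost = 155.
A ships 25 of its 40, leaving 15.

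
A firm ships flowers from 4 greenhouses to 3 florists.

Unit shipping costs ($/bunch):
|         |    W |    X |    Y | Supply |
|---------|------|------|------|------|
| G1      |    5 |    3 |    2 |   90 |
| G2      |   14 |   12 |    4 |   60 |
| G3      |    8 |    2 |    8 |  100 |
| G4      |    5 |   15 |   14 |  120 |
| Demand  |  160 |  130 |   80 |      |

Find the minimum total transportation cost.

One minimum-cost allocation:
  G1–W: 40 × $5 = $200
  G1–X: 30 × $3 = $90
  G1–Y: 20 × $2 = $40
  G2–Y: 60 × $4 = $240
  G3–X: 100 × $2 = $200
  G4–W: 120 × $5 = $600
Total = 200 + 90 + 40 + 240 + 200 + 600 = $1370.

1370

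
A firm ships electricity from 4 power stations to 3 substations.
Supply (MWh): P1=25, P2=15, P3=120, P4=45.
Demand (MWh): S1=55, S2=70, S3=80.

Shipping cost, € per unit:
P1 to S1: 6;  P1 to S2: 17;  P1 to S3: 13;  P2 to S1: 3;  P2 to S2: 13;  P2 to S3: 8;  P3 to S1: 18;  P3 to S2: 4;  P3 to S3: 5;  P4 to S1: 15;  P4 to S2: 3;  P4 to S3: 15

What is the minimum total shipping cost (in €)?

1070

One minimum-cost allocation:
  P1–S1: 25 × €6 = €150
  P2–S1: 15 × €3 = €45
  P3–S2: 40 × €4 = €160
  P3–S3: 80 × €5 = €400
  P4–S1: 15 × €15 = €225
  P4–S2: 30 × €3 = €90
Total = 150 + 45 + 160 + 400 + 225 + 90 = €1070.
(Supply check: P1 ships 25; P2 ships 15; P3 ships 120; P4 ships 45.)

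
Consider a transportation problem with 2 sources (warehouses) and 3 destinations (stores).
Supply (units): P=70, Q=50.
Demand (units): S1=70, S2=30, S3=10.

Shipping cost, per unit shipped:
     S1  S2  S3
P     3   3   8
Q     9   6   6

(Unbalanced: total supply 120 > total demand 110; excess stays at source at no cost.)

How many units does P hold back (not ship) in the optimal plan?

An optimal plan:
  P to S1: 70 × 3 = 210
  Q to S2: 30 × 6 = 180
  Q to S3: 10 × 6 = 60
Total cost = 450.
P ships 70 of its 70, leaving 0.

0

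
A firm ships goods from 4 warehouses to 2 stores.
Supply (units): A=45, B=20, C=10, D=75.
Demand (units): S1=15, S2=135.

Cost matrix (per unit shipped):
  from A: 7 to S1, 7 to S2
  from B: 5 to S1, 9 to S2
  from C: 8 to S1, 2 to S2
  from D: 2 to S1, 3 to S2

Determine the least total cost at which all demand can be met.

One minimum-cost allocation:
  A->S2: 45 × 7 = 315
  B->S1: 15 × 5 = 75
  B->S2: 5 × 9 = 45
  C->S2: 10 × 2 = 20
  D->S2: 75 × 3 = 225
Total = 315 + 75 + 45 + 20 + 225 = 680.
(Supply check: A ships 45; B ships 20; C ships 10; D ships 75.)

680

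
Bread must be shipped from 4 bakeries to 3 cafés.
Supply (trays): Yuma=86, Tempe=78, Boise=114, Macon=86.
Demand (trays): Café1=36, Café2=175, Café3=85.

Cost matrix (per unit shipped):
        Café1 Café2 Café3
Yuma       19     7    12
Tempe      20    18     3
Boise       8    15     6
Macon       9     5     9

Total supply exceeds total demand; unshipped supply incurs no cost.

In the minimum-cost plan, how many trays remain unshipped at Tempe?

Minimum-cost shipments:
  Yuma–Café2: 86 × 7 = 602
  Tempe–Café3: 78 × 3 = 234
  Boise–Café1: 36 × 8 = 288
  Boise–Café2: 3 × 15 = 45
  Boise–Café3: 7 × 6 = 42
  Macon–Café2: 86 × 5 = 430
Total cost = 1641.
Tempe ships 78 of its 78, leaving 0.

0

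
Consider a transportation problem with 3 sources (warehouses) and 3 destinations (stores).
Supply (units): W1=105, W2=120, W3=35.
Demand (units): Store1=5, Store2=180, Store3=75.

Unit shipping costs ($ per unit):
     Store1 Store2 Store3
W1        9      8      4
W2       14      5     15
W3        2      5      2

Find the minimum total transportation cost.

1300

Optimal allocation:
  W1–Store2: 30 units
  W1–Store3: 75 units
  W2–Store2: 120 units
  W3–Store1: 5 units
  W3–Store2: 30 units
Total cost = $1300.
(Supply check: W1 ships 105; W2 ships 120; W3 ships 35.)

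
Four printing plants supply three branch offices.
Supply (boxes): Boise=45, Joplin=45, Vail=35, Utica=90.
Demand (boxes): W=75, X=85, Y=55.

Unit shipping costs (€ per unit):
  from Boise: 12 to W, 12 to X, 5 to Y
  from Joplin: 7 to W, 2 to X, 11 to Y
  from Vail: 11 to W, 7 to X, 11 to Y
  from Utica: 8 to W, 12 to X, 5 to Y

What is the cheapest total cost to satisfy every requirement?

1270

One minimum-cost allocation:
  Boise→X: 5 × €12 = €60
  Boise→Y: 40 × €5 = €200
  Joplin→X: 45 × €2 = €90
  Vail→X: 35 × €7 = €245
  Utica→W: 75 × €8 = €600
  Utica→Y: 15 × €5 = €75
Total = 60 + 200 + 90 + 245 + 600 + 75 = €1270.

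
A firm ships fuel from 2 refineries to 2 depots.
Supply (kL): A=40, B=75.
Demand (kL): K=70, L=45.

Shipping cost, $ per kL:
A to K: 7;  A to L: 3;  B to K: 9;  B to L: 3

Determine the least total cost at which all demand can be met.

685

An optimal shipping plan:
  A to K: 40 kL
  B to K: 30 kL
  B to L: 45 kL
Total cost = $685.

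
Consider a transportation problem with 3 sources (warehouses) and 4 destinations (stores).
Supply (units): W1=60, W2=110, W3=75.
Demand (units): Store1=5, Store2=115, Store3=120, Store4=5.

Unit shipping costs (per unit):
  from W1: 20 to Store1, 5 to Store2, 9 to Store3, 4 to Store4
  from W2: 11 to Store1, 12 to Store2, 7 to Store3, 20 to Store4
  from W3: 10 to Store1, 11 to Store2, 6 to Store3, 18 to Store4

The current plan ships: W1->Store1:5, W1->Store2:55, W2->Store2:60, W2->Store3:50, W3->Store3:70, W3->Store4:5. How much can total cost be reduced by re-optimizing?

Current plan cost = 5·20 + 55·5 + 60·12 + 50·7 + 70·6 + 5·18 = 1955.
Optimal plan:
  W1->Store2: 55 units
  W1->Store4: 5 units
  W2->Store1: 5 units
  W2->Store2: 60 units
  W2->Store3: 45 units
  W3->Store3: 75 units
Optimal cost = 1835.
Saving = 1955 − 1835 = 120.

120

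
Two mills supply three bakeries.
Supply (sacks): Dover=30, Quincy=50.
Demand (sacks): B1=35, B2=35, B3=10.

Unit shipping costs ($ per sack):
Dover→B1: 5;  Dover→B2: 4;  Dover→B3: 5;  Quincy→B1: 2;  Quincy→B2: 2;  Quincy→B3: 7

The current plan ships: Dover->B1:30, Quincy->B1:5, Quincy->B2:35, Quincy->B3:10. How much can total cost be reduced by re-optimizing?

70

Current plan cost = 30·5 + 5·2 + 35·2 + 10·7 = $300.
Optimal plan:
  Dover to B2: 20 × $4 = $80
  Dover to B3: 10 × $5 = $50
  Quincy to B1: 35 × $2 = $70
  Quincy to B2: 15 × $2 = $30
Optimal cost = $230.
Saving = 300 − 230 = $70.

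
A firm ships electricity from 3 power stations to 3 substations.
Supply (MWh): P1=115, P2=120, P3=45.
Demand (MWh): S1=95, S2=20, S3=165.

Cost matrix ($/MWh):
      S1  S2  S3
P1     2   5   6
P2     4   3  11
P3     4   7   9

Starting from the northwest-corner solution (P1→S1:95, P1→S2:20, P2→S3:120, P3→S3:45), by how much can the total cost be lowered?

Current plan cost = 95·2 + 20·5 + 120·11 + 45·9 = $2015.
Optimal plan:
  P1 to S3: 115 × $6 = $690
  P2 to S1: 95 × $4 = $380
  P2 to S2: 20 × $3 = $60
  P2 to S3: 5 × $11 = $55
  P3 to S3: 45 × $9 = $405
Optimal cost = $1590.
Saving = 2015 − 1590 = $425.

425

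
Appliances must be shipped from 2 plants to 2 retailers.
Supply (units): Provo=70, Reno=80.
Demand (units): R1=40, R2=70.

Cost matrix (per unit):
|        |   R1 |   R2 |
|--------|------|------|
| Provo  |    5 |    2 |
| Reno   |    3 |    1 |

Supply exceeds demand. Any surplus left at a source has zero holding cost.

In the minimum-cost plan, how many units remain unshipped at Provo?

40

An optimal plan:
  Provo–R2: 30 × 2 = 60
  Reno–R1: 40 × 3 = 120
  Reno–R2: 40 × 1 = 40
Total cost = 220.
Provo ships 30 of its 70, leaving 40.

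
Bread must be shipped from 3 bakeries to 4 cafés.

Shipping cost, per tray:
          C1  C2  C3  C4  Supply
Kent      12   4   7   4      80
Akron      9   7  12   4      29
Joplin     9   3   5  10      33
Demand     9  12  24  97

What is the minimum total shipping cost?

628

An optimal shipping plan:
  Kent to C2: 3 × 4 = 12
  Kent to C4: 77 × 4 = 308
  Akron to C1: 9 × 9 = 81
  Akron to C4: 20 × 4 = 80
  Joplin to C2: 9 × 3 = 27
  Joplin to C3: 24 × 5 = 120
Total = 12 + 308 + 81 + 80 + 27 + 120 = 628.
(Supply check: Kent ships 80; Akron ships 29; Joplin ships 33.)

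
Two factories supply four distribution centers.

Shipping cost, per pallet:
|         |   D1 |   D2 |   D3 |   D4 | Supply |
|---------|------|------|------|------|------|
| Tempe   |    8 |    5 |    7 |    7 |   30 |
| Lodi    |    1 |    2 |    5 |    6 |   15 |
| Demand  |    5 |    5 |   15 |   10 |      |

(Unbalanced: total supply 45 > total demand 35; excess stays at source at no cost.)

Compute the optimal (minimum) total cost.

180

One minimum-cost allocation:
  Tempe→D3: 10 × 7 = 70
  Tempe→D4: 10 × 7 = 70
  Lodi→D1: 5 × 1 = 5
  Lodi→D2: 5 × 2 = 10
  Lodi→D3: 5 × 5 = 25
Total = 70 + 70 + 5 + 10 + 25 = 180.
(Supply check: Tempe ships 20; Lodi ships 15.)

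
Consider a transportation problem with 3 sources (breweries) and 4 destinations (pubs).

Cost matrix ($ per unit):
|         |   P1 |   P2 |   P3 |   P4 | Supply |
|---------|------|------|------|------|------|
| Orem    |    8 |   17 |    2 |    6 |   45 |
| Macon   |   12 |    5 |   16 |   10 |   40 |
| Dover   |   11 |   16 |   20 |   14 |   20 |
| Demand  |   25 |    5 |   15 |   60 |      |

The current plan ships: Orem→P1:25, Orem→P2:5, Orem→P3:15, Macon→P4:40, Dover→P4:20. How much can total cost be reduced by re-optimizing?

180

Current plan cost = 25·8 + 5·17 + 15·2 + 40·10 + 20·14 = $995.
Optimal plan:
  Orem->P3: 15 × $2 = $30
  Orem->P4: 30 × $6 = $180
  Macon->P1: 5 × $12 = $60
  Macon->P2: 5 × $5 = $25
  Macon->P4: 30 × $10 = $300
  Dover->P1: 20 × $11 = $220
Optimal cost = $815.
Saving = 995 − 815 = $180.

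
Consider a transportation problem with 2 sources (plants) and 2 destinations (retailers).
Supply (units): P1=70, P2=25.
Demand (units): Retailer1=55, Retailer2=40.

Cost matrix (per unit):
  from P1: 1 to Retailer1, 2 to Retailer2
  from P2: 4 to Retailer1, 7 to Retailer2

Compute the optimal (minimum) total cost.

210

A cheapest plan:
  P1->Retailer1: 30 units
  P1->Retailer2: 40 units
  P2->Retailer1: 25 units
Total cost = 210.
(Supply check: P1 ships 70; P2 ships 25.)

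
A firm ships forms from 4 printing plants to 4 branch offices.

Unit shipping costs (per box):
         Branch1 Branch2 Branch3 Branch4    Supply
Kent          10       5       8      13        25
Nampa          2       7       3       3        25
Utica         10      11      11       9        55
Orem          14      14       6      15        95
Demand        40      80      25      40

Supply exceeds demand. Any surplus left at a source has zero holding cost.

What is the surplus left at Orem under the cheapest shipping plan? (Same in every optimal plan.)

15

Minimum-cost shipments:
  Kent→Branch2: 25 boxes
  Nampa→Branch1: 25 boxes
  Utica→Branch1: 15 boxes
  Utica→Branch4: 40 boxes
  Orem→Branch2: 55 boxes
  Orem→Branch3: 25 boxes
Total cost = 1605.
Orem ships 80 of its 95, leaving 15.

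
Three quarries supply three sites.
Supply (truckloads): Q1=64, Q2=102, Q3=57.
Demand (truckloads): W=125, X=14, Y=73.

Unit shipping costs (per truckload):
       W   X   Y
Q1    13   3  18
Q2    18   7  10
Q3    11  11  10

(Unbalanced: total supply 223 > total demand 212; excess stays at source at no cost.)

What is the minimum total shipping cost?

2359

Optimal allocation:
  Q1->W: 64 × 13 = 832
  Q2->W: 4 × 18 = 72
  Q2->X: 14 × 7 = 98
  Q2->Y: 73 × 10 = 730
  Q3->W: 57 × 11 = 627
Total = 832 + 72 + 98 + 730 + 627 = 2359.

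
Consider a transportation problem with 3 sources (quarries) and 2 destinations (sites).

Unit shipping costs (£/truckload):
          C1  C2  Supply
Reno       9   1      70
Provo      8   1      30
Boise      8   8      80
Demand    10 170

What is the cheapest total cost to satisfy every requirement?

An optimal shipping plan:
  Reno→C2: 70 truckloads
  Provo→C2: 30 truckloads
  Boise→C1: 10 truckloads
  Boise→C2: 70 truckloads
Total cost = £740.

740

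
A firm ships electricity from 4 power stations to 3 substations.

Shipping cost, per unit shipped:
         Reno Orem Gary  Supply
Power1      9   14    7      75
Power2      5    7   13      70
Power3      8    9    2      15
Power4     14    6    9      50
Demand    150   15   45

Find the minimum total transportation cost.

1485

Optimal allocation:
  Power1 to Reno: 75 × 9 = 675
  Power2 to Reno: 70 × 5 = 350
  Power3 to Gary: 15 × 2 = 30
  Power4 to Reno: 5 × 14 = 70
  Power4 to Orem: 15 × 6 = 90
  Power4 to Gary: 30 × 9 = 270
Total = 675 + 350 + 30 + 70 + 90 + 270 = 1485.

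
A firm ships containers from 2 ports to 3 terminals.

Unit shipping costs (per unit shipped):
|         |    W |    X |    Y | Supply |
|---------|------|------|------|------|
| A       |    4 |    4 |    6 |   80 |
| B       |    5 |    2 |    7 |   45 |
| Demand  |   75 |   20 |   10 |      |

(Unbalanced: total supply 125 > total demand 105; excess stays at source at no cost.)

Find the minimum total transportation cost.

405

A cheapest plan:
  A->W: 70 × 4 = 280
  A->Y: 10 × 6 = 60
  B->W: 5 × 5 = 25
  B->X: 20 × 2 = 40
Total = 280 + 60 + 25 + 40 = 405.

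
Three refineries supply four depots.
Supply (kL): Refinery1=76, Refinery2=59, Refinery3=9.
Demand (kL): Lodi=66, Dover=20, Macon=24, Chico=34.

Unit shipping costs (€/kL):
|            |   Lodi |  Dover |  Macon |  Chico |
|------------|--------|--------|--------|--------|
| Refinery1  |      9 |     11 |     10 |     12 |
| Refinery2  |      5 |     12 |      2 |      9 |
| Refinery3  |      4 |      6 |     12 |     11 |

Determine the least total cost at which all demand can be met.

1085

An optimal shipping plan:
  Refinery1->Lodi: 22 × €9 = €198
  Refinery1->Dover: 20 × €11 = €220
  Refinery1->Chico: 34 × €12 = €408
  Refinery2->Lodi: 35 × €5 = €175
  Refinery2->Macon: 24 × €2 = €48
  Refinery3->Lodi: 9 × €4 = €36
Total = 198 + 220 + 408 + 175 + 48 + 36 = €1085.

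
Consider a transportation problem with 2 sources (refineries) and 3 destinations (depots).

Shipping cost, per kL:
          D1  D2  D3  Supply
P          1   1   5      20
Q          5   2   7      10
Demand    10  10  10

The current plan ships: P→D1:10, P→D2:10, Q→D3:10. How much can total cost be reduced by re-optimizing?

10

Current plan cost = 10·1 + 10·1 + 10·7 = 90.
Optimal plan:
  P–D1: 10 × 1 = 10
  P–D3: 10 × 5 = 50
  Q–D2: 10 × 2 = 20
Optimal cost = 80.
Saving = 90 − 80 = 10.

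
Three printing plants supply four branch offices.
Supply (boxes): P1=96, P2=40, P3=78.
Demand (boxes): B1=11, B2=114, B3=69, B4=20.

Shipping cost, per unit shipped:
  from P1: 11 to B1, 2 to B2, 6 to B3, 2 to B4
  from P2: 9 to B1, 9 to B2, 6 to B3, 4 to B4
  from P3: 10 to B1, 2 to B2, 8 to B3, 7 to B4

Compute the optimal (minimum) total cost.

781

One minimum-cost allocation:
  P1→B2: 36 × 2 = 72
  P1→B3: 40 × 6 = 240
  P1→B4: 20 × 2 = 40
  P2→B1: 11 × 9 = 99
  P2→B3: 29 × 6 = 174
  P3→B2: 78 × 2 = 156
Total = 72 + 240 + 40 + 99 + 174 + 156 = 781.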